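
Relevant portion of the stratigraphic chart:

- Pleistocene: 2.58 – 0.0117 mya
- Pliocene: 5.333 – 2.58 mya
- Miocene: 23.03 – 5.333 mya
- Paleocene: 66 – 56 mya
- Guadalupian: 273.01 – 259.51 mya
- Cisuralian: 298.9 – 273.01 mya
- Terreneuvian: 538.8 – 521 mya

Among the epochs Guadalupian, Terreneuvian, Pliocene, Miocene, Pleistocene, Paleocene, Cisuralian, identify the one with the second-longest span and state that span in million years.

Terreneuvian, 17.8 million years

Start − end for each: Guadalupian 273.01 − 259.51 = 13.5; Terreneuvian 538.8 − 521 = 17.8; Pliocene 5.333 − 2.58 = 2.753; Miocene 23.03 − 5.333 = 17.697; Pleistocene 2.58 − 0.0117 = 2.5683; Paleocene 66 − 56 = 10; Cisuralian 298.9 − 273.01 = 25.89.
Ranking these from longest: Cisuralian > Terreneuvian > Miocene > Guadalupian > Paleocene > Pliocene > Pleistocene.
Position 2 in that ranking is Terreneuvian, which lasted 17.8 Myr.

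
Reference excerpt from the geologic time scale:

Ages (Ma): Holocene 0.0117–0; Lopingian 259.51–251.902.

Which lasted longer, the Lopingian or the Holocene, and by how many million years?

Lopingian: 259.51 − 251.902 = 7.608 Myr.
Holocene: 0.0117 − 0 = 0.0117 Myr.
Difference: 7.608 − 0.0117 = 7.5963 Myr, so the Lopingian was longer.

Lopingian, by 7.5963 million years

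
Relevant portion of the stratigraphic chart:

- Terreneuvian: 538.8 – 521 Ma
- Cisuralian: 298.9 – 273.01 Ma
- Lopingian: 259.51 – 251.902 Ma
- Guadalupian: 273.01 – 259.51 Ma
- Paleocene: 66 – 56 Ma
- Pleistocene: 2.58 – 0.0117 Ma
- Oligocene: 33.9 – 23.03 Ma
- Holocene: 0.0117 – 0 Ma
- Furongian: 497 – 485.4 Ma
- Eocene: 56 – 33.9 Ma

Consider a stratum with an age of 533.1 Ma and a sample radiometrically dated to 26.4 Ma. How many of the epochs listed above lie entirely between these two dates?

6

533.1 Ma sits inside the Terreneuvian (538.8–521) and 26.4 Ma inside the Oligocene (33.9–23.03); neither of those is wholly between the two dates.
The listed epochs lying completely between them are Furongian, Cisuralian, Guadalupian, Lopingian, Paleocene, Eocene — 6 in all.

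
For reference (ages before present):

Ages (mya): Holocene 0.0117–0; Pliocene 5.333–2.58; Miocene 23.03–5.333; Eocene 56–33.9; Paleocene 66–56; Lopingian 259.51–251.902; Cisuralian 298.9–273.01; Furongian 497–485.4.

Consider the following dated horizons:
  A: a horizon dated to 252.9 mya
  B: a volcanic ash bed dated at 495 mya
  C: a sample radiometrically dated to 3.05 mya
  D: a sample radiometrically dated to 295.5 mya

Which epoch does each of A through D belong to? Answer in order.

A — Lopingian; B — Furongian; C — Pliocene; D — Cisuralian

Match each age against the start–end ranges in the excerpt: A = 252.9 Ma → Lopingian (259.51–251.902); B = 495 Ma → Furongian (497–485.4); C = 3.05 Ma → Pliocene (5.333–2.58); D = 295.5 Ma → Cisuralian (298.9–273.01).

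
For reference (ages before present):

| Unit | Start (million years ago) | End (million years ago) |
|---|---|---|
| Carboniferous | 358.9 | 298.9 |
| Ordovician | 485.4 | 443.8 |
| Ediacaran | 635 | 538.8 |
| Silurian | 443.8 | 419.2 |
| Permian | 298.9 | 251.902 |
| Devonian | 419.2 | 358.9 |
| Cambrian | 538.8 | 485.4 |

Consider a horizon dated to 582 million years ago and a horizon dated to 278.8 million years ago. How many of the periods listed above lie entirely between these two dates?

5

582 Ma sits inside the Ediacaran (635–538.8) and 278.8 Ma inside the Permian (298.9–251.902); neither of those is wholly between the two dates.
The listed periods lying completely between them are Cambrian, Ordovician, Silurian, Devonian, Carboniferous — 5 in all.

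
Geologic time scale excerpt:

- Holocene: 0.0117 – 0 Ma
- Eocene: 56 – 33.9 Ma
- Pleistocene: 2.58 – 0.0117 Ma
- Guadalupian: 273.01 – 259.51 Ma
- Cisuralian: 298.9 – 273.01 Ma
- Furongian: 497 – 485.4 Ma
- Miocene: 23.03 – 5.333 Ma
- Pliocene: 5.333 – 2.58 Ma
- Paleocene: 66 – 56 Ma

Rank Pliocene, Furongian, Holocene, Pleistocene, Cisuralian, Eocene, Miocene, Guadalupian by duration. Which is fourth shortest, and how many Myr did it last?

Durations: Pliocene 2.753; Furongian 11.6; Holocene 0.0117; Pleistocene 2.5683; Cisuralian 25.89; Eocene 22.1; Miocene 17.697; Guadalupian 13.5 Myr.
Sorted shortest-first: Holocene (0.0117), Pleistocene (2.5683), Pliocene (2.753), Furongian (11.6), Guadalupian (13.5), Miocene (17.697), Eocene (22.1), Cisuralian (25.89).
The fourth shortest is Furongian at 11.6 Myr.

Furongian, 11.6 million years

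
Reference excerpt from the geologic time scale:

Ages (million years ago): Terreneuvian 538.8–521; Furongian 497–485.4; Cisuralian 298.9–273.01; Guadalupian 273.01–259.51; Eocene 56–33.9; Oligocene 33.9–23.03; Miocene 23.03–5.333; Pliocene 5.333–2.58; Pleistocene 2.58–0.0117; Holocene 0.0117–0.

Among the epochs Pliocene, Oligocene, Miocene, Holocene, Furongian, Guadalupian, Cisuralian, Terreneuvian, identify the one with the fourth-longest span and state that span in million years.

Guadalupian, 13.5 million years

Start − end for each: Pliocene 5.333 − 2.58 = 2.753; Oligocene 33.9 − 23.03 = 10.87; Miocene 23.03 − 5.333 = 17.697; Holocene 0.0117 − 0 = 0.0117; Furongian 497 − 485.4 = 11.6; Guadalupian 273.01 − 259.51 = 13.5; Cisuralian 298.9 − 273.01 = 25.89; Terreneuvian 538.8 − 521 = 17.8.
Ranking these from longest: Cisuralian > Terreneuvian > Miocene > Guadalupian > Furongian > Oligocene > Pliocene > Holocene.
Position 4 in that ranking is Guadalupian, which lasted 13.5 Myr.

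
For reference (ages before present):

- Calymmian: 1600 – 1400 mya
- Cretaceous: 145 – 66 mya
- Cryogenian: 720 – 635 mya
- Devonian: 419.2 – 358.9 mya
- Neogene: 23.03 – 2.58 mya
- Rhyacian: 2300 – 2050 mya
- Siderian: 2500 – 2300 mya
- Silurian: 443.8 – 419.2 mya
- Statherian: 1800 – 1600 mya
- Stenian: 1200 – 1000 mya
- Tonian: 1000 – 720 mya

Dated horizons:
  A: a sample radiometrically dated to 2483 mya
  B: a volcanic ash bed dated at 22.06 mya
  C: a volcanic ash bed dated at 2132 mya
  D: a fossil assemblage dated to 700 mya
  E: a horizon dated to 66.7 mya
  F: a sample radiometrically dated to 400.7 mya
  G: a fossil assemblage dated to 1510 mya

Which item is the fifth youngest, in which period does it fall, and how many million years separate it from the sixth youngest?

G, in the Calymmian; 622 million years to C

Smaller Ma means younger, so youngest first: B 22.06 < E 66.7 < F 400.7 < D 700 < G 1510 < C 2132 < A 2483.
Counting 5 along gives G (1510 Ma); the excerpt puts that inside the Calymmian, 1600–1400 Ma.
Next in line is C (2132 Ma), and 2132 − 1510 = 622 Myr.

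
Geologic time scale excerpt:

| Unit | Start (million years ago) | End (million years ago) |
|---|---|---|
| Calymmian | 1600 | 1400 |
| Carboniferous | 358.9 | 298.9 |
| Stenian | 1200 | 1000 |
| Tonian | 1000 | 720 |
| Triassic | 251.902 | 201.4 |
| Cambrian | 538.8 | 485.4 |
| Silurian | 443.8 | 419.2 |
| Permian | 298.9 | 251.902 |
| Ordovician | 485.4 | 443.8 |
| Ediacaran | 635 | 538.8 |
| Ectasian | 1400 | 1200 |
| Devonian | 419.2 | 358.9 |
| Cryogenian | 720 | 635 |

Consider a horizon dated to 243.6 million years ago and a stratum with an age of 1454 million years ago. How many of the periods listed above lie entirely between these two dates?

11

The older date is 1454 Ma and the younger is 243.6 Ma.
Periods with start < 1454 and end > 243.6 Ma: Ectasian (1400–1200), Stenian (1200–1000), Tonian (1000–720), Cryogenian (720–635), Ediacaran (635–538.8), Cambrian (538.8–485.4), Ordovician (485.4–443.8), Silurian (443.8–419.2), Devonian (419.2–358.9), Carboniferous (358.9–298.9), Permian (298.9–251.902).
That is 11 complete periods.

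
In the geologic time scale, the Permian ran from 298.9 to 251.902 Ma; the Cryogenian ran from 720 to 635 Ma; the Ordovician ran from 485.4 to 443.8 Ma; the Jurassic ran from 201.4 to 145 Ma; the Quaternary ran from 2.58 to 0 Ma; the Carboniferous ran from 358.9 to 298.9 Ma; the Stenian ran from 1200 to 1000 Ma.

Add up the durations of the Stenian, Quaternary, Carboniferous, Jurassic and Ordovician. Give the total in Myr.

360.58 million years

Duration is start − end for each: (1200 − 1000) + (2.58 − 0) + (358.9 − 298.9) + (201.4 − 145) + (485.4 − 443.8).
That is 200 + 2.58 + 60 + 56.4 + 41.6, which totals 360.58 million years.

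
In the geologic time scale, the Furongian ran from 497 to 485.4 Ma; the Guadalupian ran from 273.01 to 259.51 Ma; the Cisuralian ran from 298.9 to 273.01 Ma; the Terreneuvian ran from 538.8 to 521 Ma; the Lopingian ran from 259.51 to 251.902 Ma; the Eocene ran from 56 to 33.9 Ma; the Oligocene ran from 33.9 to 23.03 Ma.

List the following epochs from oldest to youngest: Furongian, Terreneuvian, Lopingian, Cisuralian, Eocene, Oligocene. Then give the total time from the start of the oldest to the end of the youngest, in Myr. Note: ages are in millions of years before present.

Terreneuvian, Furongian, Cisuralian, Lopingian, Eocene, Oligocene; total span 515.77 Myr

From the excerpt: Furongian 497–485.4; Terreneuvian 538.8–521; Lopingian 259.51–251.902; Cisuralian 298.9–273.01; Eocene 56–33.9; Oligocene 33.9–23.03 (Ma).
Larger Ma is earlier, so the oldest is Terreneuvian and the youngest is Oligocene; oldest to youngest: Terreneuvian, Furongian, Cisuralian, Lopingian, Eocene, Oligocene.
Oldest start 538.8 minus youngest end 23.03 gives 515.77 Myr overall.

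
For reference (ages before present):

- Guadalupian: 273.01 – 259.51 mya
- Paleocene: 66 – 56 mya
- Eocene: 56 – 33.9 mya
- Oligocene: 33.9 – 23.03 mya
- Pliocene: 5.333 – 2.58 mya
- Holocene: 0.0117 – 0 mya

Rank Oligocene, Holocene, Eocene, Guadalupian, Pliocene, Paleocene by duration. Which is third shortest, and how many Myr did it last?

Paleocene, 10 million years

Start − end for each: Oligocene 33.9 − 23.03 = 10.87; Holocene 0.0117 − 0 = 0.0117; Eocene 56 − 33.9 = 22.1; Guadalupian 273.01 − 259.51 = 13.5; Pliocene 5.333 − 2.58 = 2.753; Paleocene 66 − 56 = 10.
Ranking these from shortest: Holocene < Pliocene < Paleocene < Oligocene < Guadalupian < Eocene.
Position 3 in that ranking is Paleocene, which lasted 10 Myr.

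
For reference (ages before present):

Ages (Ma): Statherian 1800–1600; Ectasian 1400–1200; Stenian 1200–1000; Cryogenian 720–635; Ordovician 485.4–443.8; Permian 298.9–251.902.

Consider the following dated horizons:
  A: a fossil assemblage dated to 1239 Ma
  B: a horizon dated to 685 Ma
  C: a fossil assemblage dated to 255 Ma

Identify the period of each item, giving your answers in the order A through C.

A: 1239 Ma lies in 1400–1200 Ma, so Ectasian.
B: 685 Ma lies in 720–635 Ma, so Cryogenian.
C: 255 Ma lies in 298.9–251.902 Ma, so Permian.

A — Ectasian; B — Cryogenian; C — Permian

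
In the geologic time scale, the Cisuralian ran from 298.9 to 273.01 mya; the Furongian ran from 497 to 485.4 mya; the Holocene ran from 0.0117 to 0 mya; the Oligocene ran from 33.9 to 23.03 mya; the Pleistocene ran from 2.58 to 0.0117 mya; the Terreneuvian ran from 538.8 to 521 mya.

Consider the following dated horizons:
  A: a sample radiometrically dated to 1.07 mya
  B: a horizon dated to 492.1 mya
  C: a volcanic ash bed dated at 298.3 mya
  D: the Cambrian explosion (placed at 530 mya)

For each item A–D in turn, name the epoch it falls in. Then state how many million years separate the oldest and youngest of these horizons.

Match each age against the start–end ranges in the excerpt: A = 1.07 Ma → Pleistocene (2.58–0.0117); B = 492.1 Ma → Furongian (497–485.4); C = 298.3 Ma → Cisuralian (298.9–273.01); D = 530 Ma → Terreneuvian (538.8–521).
The largest age is 530 Ma and the smallest is 1.07 Ma; their difference is 528.93 Myr.

A — Pleistocene; B — Furongian; C — Cisuralian; D — Terreneuvian; span 528.93 million years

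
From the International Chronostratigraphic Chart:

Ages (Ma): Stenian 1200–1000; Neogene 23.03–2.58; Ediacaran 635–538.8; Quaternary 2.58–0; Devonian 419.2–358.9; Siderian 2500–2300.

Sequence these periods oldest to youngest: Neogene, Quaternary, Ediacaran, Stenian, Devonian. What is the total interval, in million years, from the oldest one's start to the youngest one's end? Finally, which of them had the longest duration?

Stenian → Ediacaran → Devonian → Neogene → Quaternary; total span 1200 Myr; longest is Stenian

Start ages (Ma): Stenian 1200, Ediacaran 635, Devonian 419.2, Neogene 23.03, Quaternary 2.58.
Ordered oldest to youngest: Stenian, Ediacaran, Devonian, Neogene, Quaternary.
Span = 1200 − 0 = 1200 Myr.
Durations: Neogene 20.45, Quaternary 2.58, Stenian 200, Ediacaran 96.2, Devonian 60.3 → longest is Stenian (200 Myr).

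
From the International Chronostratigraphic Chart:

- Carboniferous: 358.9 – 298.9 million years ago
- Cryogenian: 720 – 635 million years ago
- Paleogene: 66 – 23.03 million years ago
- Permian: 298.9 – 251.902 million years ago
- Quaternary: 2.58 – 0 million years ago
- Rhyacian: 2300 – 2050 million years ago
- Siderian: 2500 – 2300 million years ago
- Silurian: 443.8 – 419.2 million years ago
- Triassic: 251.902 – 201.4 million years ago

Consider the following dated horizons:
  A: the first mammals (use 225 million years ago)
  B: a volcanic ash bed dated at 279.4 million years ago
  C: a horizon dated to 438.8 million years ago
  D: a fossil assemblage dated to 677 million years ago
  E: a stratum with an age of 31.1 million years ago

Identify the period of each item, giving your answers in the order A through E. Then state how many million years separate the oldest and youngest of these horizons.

A — Triassic; B — Permian; C — Silurian; D — Cryogenian; E — Paleogene; span 645.9 million years

Match each age against the start–end ranges in the excerpt: A = 225 Ma → Triassic (251.902–201.4); B = 279.4 Ma → Permian (298.9–251.902); C = 438.8 Ma → Silurian (443.8–419.2); D = 677 Ma → Cryogenian (720–635); E = 31.1 Ma → Paleogene (66–23.03).
The largest age is 677 Ma and the smallest is 31.1 Ma; their difference is 645.9 Myr.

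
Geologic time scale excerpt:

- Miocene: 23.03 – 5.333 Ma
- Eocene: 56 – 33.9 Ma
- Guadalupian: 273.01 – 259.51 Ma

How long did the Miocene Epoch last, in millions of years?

23.03 − 5.333 = 17.697 million years.

17.697 million years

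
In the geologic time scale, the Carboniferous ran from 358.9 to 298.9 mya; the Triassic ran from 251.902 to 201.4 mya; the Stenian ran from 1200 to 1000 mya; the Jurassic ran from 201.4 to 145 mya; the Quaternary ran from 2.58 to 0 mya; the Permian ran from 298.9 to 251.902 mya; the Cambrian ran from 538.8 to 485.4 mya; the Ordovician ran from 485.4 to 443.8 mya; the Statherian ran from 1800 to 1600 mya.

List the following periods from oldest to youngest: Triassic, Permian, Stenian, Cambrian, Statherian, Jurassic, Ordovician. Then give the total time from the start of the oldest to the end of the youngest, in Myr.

Statherian → Stenian → Cambrian → Ordovician → Permian → Triassic → Jurassic; total span 1655 Myr

Start ages (Ma): Statherian 1800, Stenian 1200, Cambrian 538.8, Ordovician 485.4, Permian 298.9, Triassic 251.902, Jurassic 201.4.
Ordered oldest to youngest: Statherian, Stenian, Cambrian, Ordovician, Permian, Triassic, Jurassic.
Span = 1800 − 145 = 1655 Myr.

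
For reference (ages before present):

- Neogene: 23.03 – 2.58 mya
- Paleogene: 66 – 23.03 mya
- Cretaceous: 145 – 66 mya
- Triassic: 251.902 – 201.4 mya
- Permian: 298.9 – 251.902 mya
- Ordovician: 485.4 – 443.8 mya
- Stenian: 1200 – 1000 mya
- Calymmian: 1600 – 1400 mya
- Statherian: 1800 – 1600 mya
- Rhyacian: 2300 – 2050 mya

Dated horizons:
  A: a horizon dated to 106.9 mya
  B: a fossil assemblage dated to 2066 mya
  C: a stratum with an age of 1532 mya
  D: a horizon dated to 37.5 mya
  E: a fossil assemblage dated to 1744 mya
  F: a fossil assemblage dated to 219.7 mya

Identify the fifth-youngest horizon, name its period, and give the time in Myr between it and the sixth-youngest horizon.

Smaller Ma means younger, so youngest first: D 37.5 < A 106.9 < F 219.7 < C 1532 < E 1744 < B 2066.
Counting 5 along gives E (1744 Ma); the excerpt puts that inside the Statherian, 1800–1600 Ma.
Next in line is B (2066 Ma), and 2066 − 1744 = 322 Myr.

E, in the Statherian; 322 million years to B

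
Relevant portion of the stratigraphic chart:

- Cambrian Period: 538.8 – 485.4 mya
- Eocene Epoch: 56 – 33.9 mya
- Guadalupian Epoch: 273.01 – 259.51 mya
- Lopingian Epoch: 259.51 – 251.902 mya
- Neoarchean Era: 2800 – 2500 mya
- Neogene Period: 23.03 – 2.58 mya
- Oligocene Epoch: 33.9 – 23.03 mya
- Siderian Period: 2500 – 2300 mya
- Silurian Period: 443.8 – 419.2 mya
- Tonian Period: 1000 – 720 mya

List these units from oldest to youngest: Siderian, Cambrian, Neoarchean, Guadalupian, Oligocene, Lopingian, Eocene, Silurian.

Sorting by start age (descending Ma, since larger Ma = older): Neoarchean start 2800, Siderian start 2500, Cambrian start 538.8, Silurian start 443.8, Guadalupian start 273.01, Lopingian start 259.51, Eocene start 56, Oligocene start 33.9.

Neoarchean, then Siderian, then Cambrian, then Silurian, then Guadalupian, then Lopingian, then Eocene, then Oligocene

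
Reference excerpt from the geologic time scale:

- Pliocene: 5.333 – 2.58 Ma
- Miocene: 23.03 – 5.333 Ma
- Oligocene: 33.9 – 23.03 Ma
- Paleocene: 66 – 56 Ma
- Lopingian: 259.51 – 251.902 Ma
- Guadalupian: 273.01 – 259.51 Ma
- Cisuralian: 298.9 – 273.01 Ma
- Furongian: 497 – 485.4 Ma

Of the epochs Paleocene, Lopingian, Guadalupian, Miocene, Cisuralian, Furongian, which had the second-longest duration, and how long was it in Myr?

Durations: Paleocene 10; Lopingian 7.608; Guadalupian 13.5; Miocene 17.697; Cisuralian 25.89; Furongian 11.6 Myr.
Sorted longest-first: Cisuralian (25.89), Miocene (17.697), Guadalupian (13.5), Furongian (11.6), Paleocene (10), Lopingian (7.608).
The second longest is Miocene at 17.697 Myr.

Miocene, 17.697 million years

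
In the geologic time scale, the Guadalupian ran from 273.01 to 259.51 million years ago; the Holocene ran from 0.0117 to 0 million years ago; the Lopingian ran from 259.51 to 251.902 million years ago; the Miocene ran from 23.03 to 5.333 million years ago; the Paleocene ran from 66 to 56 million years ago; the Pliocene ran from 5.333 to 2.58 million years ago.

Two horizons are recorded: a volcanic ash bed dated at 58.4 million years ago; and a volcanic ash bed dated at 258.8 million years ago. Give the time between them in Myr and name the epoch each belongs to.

Elapsed time: 258.8 − 58.4 = 200.4 Myr.
58.4 Ma lies within 66–56 Ma: Paleocene.
258.8 Ma lies within 259.51–251.902 Ma: Lopingian.

200.4 million years apart; the first in the Paleocene, the second in the Lopingian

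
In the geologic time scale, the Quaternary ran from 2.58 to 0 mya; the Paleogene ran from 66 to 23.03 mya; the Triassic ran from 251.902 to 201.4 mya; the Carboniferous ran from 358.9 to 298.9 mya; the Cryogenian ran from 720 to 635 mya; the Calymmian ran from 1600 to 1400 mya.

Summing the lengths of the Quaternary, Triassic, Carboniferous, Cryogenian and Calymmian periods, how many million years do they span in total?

398.082 million years

Duration is start − end for each: (2.58 − 0) + (251.902 − 201.4) + (358.9 − 298.9) + (720 − 635) + (1600 − 1400).
That is 2.58 + 50.502 + 60 + 85 + 200, which totals 398.082 million years.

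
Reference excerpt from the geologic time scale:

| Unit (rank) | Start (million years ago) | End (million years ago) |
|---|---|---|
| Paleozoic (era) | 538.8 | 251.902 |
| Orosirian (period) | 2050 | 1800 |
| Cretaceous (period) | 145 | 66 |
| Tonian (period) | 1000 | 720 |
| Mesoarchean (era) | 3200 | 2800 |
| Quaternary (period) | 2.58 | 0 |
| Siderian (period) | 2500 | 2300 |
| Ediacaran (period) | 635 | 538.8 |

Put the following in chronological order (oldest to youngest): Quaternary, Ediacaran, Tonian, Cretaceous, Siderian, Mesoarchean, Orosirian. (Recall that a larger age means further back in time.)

Mesoarchean, Siderian, Orosirian, Tonian, Ediacaran, Cretaceous, Quaternary

The oldest of these is Mesoarchean (starts 3200 Ma) and the youngest is Quaternary (ends 0 Ma).
In between, by decreasing start age: Siderian (2500), Orosirian (2050), Tonian (1000), Ediacaran (635), Cretaceous (145).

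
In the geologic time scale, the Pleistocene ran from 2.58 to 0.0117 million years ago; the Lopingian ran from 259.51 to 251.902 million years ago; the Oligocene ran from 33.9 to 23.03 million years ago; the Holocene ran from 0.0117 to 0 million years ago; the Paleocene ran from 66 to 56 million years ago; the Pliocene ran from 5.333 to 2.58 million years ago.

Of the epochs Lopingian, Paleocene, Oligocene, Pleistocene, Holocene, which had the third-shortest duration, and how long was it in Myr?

Lopingian, 7.608 million years

Start − end for each: Lopingian 259.51 − 251.902 = 7.608; Paleocene 66 − 56 = 10; Oligocene 33.9 − 23.03 = 10.87; Pleistocene 2.58 − 0.0117 = 2.5683; Holocene 0.0117 − 0 = 0.0117.
Ranking these from shortest: Holocene < Pleistocene < Lopingian < Paleocene < Oligocene.
Position 3 in that ranking is Lopingian, which lasted 7.608 Myr.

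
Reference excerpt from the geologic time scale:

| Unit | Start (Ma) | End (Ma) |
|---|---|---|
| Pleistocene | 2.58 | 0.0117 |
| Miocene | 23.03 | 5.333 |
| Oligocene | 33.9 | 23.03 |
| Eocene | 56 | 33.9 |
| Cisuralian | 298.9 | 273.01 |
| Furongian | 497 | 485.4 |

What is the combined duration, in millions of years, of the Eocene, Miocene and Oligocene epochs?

50.667 million years

Each duration: Eocene = 22.1; Miocene = 17.697; Oligocene = 10.87.
Sum: 22.1 + 17.697 + 10.87 = 50.667 Myr.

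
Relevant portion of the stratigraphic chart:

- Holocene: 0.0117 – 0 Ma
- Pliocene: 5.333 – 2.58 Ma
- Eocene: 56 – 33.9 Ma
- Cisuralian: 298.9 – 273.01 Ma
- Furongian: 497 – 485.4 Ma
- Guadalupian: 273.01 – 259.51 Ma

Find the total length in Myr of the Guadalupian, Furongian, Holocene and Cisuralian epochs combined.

Each duration: Guadalupian = 13.5; Furongian = 11.6; Holocene = 0.0117; Cisuralian = 25.89.
Sum: 13.5 + 11.6 + 0.0117 + 25.89 = 51.0017 Myr.

51.0017 million years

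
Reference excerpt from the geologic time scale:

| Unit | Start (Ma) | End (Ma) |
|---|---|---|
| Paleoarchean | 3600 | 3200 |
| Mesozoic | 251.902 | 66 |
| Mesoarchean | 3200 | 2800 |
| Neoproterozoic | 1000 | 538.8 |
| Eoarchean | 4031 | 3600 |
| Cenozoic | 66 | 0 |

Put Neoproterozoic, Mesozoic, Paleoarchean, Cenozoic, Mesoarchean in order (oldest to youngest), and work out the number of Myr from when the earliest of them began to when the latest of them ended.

Paleoarchean → Mesoarchean → Neoproterozoic → Mesozoic → Cenozoic; total span 3600 Myr

Start ages (Ma): Paleoarchean 3600, Mesoarchean 3200, Neoproterozoic 1000, Mesozoic 251.902, Cenozoic 66.
Ordered oldest to youngest: Paleoarchean, Mesoarchean, Neoproterozoic, Mesozoic, Cenozoic.
Span = 3600 − 0 = 3600 Myr.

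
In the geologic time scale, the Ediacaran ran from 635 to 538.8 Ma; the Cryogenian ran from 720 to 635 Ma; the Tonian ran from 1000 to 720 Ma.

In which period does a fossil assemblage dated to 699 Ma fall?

Cryogenian

699 Ma lies between 720 and 635 Ma, so it falls in the Cryogenian.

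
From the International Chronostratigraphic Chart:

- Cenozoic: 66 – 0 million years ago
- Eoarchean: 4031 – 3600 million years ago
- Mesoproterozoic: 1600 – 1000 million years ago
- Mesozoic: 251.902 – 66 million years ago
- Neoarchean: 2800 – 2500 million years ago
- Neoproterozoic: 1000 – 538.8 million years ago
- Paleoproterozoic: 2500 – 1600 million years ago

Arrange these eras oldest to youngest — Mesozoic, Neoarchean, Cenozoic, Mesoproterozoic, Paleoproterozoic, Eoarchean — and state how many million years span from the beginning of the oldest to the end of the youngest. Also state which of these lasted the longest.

From the excerpt: Mesozoic 251.902–66; Neoarchean 2800–2500; Cenozoic 66–0; Mesoproterozoic 1600–1000; Paleoproterozoic 2500–1600; Eoarchean 4031–3600 (Ma).
Larger Ma is earlier, so the oldest is Eoarchean and the youngest is Cenozoic; oldest to youngest: Eoarchean, Neoarchean, Paleoproterozoic, Mesoproterozoic, Mesozoic, Cenozoic.
Oldest start 4031 minus youngest end 0 gives 4031 Myr overall.
Individual lengths (start − end): Neoarchean 300; Mesozoic 185.902; Eoarchean 431; Mesoproterozoic 600; Cenozoic 66; Paleoproterozoic 900. The largest is Paleoproterozoic at 900 Myr.

Eoarchean, Neoarchean, Paleoproterozoic, Mesoproterozoic, Mesozoic, Cenozoic; total span 4031 Myr; longest is Paleoproterozoic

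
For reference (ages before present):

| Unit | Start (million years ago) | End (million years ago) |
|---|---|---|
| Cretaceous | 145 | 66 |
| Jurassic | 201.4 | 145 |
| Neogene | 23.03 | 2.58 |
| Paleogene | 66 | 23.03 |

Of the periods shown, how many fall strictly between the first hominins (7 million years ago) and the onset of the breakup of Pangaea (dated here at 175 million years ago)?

175 Ma sits inside the Jurassic (201.4–145) and 7 Ma inside the Neogene (23.03–2.58); neither of those is wholly between the two dates.
The listed periods lying completely between them are Cretaceous, Paleogene — 2 in all.

2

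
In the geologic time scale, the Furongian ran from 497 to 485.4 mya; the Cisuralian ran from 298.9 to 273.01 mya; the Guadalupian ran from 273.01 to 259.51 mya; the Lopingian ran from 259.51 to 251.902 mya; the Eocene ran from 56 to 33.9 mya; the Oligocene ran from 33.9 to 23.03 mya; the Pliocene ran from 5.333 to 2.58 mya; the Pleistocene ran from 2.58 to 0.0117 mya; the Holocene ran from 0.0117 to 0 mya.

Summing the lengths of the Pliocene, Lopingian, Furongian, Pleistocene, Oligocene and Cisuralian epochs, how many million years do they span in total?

61.2893 million years

Each duration: Pliocene = 2.753; Lopingian = 7.608; Furongian = 11.6; Pleistocene = 2.5683; Oligocene = 10.87; Cisuralian = 25.89.
Sum: 2.753 + 7.608 + 11.6 + 2.5683 + 10.87 + 25.89 = 61.2893 Myr.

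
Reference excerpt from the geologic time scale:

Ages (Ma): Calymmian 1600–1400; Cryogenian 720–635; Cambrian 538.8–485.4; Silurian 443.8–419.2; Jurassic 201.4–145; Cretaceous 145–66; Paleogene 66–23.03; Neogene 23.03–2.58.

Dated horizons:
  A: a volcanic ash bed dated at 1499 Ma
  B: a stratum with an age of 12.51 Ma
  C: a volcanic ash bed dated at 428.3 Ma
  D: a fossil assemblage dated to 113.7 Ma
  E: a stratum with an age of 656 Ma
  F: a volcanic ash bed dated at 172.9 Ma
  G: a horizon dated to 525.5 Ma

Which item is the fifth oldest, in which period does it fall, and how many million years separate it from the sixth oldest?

F, in the Jurassic; 59.2 million years to D

Sorted oldest-first by Ma: A (1499), E (656), G (525.5), C (428.3), F (172.9), D (113.7), B (12.51).
The fifth oldest is F at 172.9 Ma, which lies in 201.4–145 Ma: the Jurassic.
The sixth oldest is D at 113.7 Ma; separation = |172.9 − 113.7| = 59.2 Myr.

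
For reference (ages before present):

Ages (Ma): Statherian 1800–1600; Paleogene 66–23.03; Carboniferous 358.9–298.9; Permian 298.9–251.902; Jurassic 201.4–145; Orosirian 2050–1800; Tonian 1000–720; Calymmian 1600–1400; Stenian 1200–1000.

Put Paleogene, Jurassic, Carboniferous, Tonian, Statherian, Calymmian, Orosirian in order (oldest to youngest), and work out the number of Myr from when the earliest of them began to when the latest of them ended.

Orosirian → Statherian → Calymmian → Tonian → Carboniferous → Jurassic → Paleogene; total span 2026.97 Myr

From the excerpt: Paleogene 66–23.03; Jurassic 201.4–145; Carboniferous 358.9–298.9; Tonian 1000–720; Statherian 1800–1600; Calymmian 1600–1400; Orosirian 2050–1800 (Ma).
Larger Ma is earlier, so the oldest is Orosirian and the youngest is Paleogene; oldest to youngest: Orosirian, Statherian, Calymmian, Tonian, Carboniferous, Jurassic, Paleogene.
Oldest start 2050 minus youngest end 23.03 gives 2026.97 Myr overall.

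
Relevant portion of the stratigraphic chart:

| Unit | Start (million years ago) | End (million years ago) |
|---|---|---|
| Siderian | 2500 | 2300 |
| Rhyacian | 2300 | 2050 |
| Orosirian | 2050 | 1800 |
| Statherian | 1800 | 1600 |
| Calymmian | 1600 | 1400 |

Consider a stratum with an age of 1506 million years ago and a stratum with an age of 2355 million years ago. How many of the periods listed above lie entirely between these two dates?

3

2355 Ma sits inside the Siderian (2500–2300) and 1506 Ma inside the Calymmian (1600–1400); neither of those is wholly between the two dates.
The listed periods lying completely between them are Rhyacian, Orosirian, Statherian — 3 in all.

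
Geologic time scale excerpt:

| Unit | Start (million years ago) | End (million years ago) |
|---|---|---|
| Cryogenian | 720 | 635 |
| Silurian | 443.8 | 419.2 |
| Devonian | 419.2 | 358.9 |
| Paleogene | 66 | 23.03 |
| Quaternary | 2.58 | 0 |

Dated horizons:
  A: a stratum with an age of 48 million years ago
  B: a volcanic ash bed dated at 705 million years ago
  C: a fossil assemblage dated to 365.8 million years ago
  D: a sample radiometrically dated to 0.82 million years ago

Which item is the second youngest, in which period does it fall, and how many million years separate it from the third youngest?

A, in the Paleogene; 317.8 million years to C

Sorted youngest-first by Ma: D (0.82), A (48), C (365.8), B (705).
The second youngest is A at 48 Ma, which lies in 66–23.03 Ma: the Paleogene.
The third youngest is C at 365.8 Ma; separation = |48 − 365.8| = 317.8 Myr.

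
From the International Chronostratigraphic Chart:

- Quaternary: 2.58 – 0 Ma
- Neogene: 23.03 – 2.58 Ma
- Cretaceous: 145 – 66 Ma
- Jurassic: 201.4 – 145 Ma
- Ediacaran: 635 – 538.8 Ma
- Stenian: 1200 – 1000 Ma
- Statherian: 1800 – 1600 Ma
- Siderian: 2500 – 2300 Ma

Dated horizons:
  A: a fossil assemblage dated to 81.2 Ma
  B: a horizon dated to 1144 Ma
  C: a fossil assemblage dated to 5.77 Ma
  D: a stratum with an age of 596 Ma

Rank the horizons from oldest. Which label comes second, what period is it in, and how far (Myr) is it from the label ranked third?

Sorted oldest-first by Ma: B (1144), D (596), A (81.2), C (5.77).
The second oldest is D at 596 Ma, which lies in 635–538.8 Ma: the Ediacaran.
The third oldest is A at 81.2 Ma; separation = |596 − 81.2| = 514.8 Myr.

D, in the Ediacaran; 514.8 million years to A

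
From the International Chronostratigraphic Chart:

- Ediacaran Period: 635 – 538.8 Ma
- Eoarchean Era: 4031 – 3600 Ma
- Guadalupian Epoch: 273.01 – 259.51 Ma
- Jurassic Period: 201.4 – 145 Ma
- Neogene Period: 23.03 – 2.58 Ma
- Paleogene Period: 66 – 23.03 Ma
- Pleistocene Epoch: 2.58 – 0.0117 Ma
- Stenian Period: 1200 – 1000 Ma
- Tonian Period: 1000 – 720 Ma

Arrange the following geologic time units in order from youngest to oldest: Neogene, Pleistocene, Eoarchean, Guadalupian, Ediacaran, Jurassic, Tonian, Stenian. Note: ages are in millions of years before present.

Sorting by start age (ascending Ma, since larger Ma = older): Pleistocene began 2.58, Neogene began 23.03, Jurassic began 201.4, Guadalupian began 273.01, Ediacaran began 635, Tonian began 1000, Stenian began 1200, Eoarchean began 4031.

Pleistocene, then Neogene, then Jurassic, then Guadalupian, then Ediacaran, then Tonian, then Stenian, then Eoarchean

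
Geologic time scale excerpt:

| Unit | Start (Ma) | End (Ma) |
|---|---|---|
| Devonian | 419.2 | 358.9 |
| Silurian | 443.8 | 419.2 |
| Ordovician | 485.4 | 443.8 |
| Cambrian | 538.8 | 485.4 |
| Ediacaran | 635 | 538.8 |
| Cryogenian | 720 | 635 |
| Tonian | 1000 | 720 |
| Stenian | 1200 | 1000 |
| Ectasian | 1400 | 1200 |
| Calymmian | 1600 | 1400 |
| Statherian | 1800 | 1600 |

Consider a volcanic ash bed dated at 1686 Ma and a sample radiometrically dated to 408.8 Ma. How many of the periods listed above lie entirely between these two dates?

The older date is 1686 Ma and the younger is 408.8 Ma.
Periods with start < 1686 and end > 408.8 Ma: Calymmian (1600–1400), Ectasian (1400–1200), Stenian (1200–1000), Tonian (1000–720), Cryogenian (720–635), Ediacaran (635–538.8), Cambrian (538.8–485.4), Ordovician (485.4–443.8), Silurian (443.8–419.2).
That is 9 complete periods.

9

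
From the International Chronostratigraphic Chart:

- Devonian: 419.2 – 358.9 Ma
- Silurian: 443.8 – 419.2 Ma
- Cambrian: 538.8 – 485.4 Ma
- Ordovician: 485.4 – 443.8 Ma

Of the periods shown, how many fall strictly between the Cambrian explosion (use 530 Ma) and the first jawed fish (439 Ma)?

1

The older date is 530 Ma and the younger is 439 Ma.
Periods with start < 530 and end > 439 Ma: Ordovician (485.4–443.8).
That is 1 complete period.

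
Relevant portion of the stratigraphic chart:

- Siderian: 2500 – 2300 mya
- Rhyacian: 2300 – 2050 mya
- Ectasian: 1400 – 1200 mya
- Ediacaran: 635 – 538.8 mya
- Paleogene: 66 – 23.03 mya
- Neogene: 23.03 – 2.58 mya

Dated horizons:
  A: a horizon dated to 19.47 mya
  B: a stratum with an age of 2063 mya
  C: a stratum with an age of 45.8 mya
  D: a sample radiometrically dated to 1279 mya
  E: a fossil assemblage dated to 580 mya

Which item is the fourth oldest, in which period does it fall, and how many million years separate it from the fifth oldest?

C, in the Paleogene; 26.33 million years to A

Larger Ma means older, so oldest first: B 2063 > D 1279 > E 580 > C 45.8 > A 19.47.
Counting 4 along gives C (45.8 Ma); the excerpt puts that inside the Paleogene, 66–23.03 Ma.
Next in line is A (19.47 Ma), and 45.8 − 19.47 = 26.33 Myr.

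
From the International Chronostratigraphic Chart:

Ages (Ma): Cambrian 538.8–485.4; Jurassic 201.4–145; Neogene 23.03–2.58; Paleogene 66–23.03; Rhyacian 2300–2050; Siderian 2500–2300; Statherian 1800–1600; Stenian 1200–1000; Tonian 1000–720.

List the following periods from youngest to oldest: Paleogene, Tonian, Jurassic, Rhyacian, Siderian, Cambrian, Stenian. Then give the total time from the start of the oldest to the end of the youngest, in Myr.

Start ages (Ma): Siderian 2500, Rhyacian 2300, Stenian 1200, Tonian 1000, Cambrian 538.8, Jurassic 201.4, Paleogene 66.
Ordered youngest to oldest: Paleogene, Jurassic, Cambrian, Tonian, Stenian, Rhyacian, Siderian.
Span = 2500 − 23.03 = 2476.97 Myr.

Paleogene → Jurassic → Cambrian → Tonian → Stenian → Rhyacian → Siderian; total span 2476.97 Myr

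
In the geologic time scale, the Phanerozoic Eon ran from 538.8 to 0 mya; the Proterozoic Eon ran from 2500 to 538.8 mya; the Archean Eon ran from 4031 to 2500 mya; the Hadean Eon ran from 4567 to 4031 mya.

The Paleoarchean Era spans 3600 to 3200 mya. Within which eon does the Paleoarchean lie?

Archean

The Paleoarchean (3600–3200 Ma) lies entirely within 4031–2500 Ma, the Archean Eon.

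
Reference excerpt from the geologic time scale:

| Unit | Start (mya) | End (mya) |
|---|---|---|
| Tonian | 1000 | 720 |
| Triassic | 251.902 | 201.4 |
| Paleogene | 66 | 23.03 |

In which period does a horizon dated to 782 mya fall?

782 Ma lies between 1000 and 720 Ma, so it falls in the Tonian.

Tonian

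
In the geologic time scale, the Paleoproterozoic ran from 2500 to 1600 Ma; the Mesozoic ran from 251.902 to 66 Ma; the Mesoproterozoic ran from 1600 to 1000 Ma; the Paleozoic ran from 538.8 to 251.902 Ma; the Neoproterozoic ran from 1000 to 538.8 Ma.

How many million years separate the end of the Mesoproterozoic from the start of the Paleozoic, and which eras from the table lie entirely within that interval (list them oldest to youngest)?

461.2 million years; Neoproterozoic

The Mesoproterozoic closes at 1000 Ma and the Paleozoic opens at 538.8 Ma, so the interval is 1000 − 538.8 = 461.2 Myr.
An era fits inside if it starts at or after 1000 Ma and ends at or before 538.8 Ma; oldest first that gives Neoproterozoic.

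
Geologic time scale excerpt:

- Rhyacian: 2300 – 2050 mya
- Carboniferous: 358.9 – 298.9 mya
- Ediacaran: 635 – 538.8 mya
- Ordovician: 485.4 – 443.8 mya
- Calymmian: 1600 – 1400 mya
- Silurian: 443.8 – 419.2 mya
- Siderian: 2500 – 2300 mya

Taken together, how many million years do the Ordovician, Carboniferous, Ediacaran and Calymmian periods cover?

Each duration: Ordovician = 41.6; Carboniferous = 60; Ediacaran = 96.2; Calymmian = 200.
Sum: 41.6 + 60 + 96.2 + 200 = 397.8 Myr.

397.8 million years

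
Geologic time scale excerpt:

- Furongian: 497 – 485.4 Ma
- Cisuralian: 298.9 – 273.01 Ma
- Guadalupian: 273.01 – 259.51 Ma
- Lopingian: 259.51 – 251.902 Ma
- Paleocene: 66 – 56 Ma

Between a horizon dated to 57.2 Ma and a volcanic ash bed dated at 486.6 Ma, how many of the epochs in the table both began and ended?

The older date is 486.6 Ma and the younger is 57.2 Ma.
Epochs with start < 486.6 and end > 57.2 Ma: Cisuralian (298.9–273.01), Guadalupian (273.01–259.51), Lopingian (259.51–251.902).
That is 3 complete epochs.

3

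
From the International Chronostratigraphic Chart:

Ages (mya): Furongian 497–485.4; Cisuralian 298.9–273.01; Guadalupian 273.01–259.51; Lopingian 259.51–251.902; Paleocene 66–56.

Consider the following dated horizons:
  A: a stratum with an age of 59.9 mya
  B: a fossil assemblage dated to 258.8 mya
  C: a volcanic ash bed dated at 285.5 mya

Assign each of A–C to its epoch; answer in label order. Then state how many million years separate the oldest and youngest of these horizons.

Match each age against the start–end ranges in the excerpt: A = 59.9 Ma → Paleocene (66–56); B = 258.8 Ma → Lopingian (259.51–251.902); C = 285.5 Ma → Cisuralian (298.9–273.01).
The largest age is 285.5 Ma and the smallest is 59.9 Ma; their difference is 225.6 Myr.

A — Paleocene; B — Lopingian; C — Cisuralian; span 225.6 million years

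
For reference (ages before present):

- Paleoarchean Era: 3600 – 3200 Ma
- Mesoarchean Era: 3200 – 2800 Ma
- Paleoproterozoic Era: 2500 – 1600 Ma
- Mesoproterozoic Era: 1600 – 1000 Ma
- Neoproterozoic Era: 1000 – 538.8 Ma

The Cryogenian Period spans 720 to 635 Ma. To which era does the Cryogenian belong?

The Cryogenian (720–635 Ma) lies entirely within 1000–538.8 Ma, the Neoproterozoic Era.

Neoproterozoic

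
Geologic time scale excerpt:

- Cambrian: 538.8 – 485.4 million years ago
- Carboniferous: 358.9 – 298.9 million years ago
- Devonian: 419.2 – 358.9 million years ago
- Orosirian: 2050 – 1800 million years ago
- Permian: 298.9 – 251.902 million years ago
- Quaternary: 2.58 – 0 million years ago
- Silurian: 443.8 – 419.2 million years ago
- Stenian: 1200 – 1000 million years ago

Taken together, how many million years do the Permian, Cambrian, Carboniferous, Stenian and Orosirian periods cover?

610.398 million years

Each duration: Permian = 46.998; Cambrian = 53.4; Carboniferous = 60; Stenian = 200; Orosirian = 250.
Sum: 46.998 + 53.4 + 60 + 200 + 250 = 610.398 Myr.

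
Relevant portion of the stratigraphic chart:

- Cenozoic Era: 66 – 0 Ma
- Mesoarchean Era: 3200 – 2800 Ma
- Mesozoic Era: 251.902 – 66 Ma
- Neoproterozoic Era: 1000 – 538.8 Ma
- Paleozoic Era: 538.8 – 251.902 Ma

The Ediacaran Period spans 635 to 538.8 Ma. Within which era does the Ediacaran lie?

Neoproterozoic

The Ediacaran (635–538.8 Ma) lies entirely within 1000–538.8 Ma, the Neoproterozoic Era.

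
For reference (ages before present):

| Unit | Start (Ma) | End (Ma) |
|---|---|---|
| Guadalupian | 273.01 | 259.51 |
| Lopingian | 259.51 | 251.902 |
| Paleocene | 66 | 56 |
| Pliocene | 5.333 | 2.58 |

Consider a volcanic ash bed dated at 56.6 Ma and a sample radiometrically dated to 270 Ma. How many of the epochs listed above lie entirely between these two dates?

1

The older date is 270 Ma and the younger is 56.6 Ma.
Epochs with start < 270 and end > 56.6 Ma: Lopingian (259.51–251.902).
That is 1 complete epoch.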